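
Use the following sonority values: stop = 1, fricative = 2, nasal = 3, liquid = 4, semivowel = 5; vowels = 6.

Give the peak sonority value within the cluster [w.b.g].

5

/w/ — semivowel, sonority 5.
/b/ — stop, sonority 1.
/g/ — stop, sonority 1.
The maximum is 5.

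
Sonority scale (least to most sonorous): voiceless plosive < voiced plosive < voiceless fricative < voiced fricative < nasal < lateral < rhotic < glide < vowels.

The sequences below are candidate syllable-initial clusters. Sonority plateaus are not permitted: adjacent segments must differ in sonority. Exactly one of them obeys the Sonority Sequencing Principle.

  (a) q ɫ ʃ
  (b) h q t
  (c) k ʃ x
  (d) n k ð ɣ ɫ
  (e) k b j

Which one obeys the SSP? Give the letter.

(a) sonority 1-6-3: ill-formed.
(b) sonority 3-1-1: ill-formed.
(c) sonority 1-3-3: ill-formed.
(d) sonority 5-1-4-4-6: ill-formed.
(e) sonority 1-2-8: well-formed.

e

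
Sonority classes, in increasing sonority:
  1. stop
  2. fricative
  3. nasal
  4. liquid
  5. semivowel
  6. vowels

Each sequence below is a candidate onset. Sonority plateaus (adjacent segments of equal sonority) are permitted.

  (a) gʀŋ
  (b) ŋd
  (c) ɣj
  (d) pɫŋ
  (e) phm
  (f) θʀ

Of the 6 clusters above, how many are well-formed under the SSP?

(a) 1-4-3 → violates
(b) 3-1 → violates
(c) 2-5 → obeys
(d) 1-4-3 → violates
(e) 1-2-3 → obeys
(f) 2-4 → obeys

3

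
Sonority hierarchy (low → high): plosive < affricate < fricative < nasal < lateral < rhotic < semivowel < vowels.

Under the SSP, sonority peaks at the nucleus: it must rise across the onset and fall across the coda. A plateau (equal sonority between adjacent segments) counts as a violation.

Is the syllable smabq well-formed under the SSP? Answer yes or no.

no

Onset: /s/ is a fricative (sonority 3), /m/ is a nasal (sonority 4); then the nucleus /a/ (sonority 8).
Onset profile 3-4-8 — rises to the nucleus.
Coda: /b/ is a plosive (sonority 1), /q/ is a plosive (sonority 1).
Coda profile 8-1-1 — does not strictly fall throughout.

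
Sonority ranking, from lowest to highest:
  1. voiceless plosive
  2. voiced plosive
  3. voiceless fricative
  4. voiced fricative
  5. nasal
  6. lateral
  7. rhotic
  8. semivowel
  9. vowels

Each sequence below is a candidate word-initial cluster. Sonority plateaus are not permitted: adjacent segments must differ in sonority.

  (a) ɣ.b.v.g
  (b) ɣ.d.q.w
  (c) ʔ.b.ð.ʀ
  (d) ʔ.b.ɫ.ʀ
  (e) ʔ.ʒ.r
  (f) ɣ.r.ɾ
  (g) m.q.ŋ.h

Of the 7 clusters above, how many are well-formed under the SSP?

3

(a) sonority 4-2-4-2: ill-formed.
(b) sonority 4-2-1-8: ill-formed.
(c) sonority 1-2-4-7: well-formed.
(d) sonority 1-2-6-7: well-formed.
(e) sonority 1-4-7: well-formed.
(f) sonority 4-7-7: ill-formed.
(g) sonority 5-1-5-3: ill-formed.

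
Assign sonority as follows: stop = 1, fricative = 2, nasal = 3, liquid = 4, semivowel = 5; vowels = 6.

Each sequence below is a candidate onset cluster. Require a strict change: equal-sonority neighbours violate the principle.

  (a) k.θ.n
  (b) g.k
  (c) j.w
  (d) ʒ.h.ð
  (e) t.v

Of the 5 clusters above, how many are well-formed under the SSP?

(a) 1-2-3 → obeys
(b) 1-1 → violates
(c) 5-5 → violates
(d) 2-2-2 → violates
(e) 1-2 → obeys

2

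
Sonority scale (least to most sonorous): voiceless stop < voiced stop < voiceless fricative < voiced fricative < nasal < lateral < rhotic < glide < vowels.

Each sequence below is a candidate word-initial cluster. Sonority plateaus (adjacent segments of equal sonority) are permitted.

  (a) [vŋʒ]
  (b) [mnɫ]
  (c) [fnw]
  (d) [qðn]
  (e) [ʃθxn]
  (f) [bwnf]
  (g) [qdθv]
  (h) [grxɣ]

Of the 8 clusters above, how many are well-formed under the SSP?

(a) sonority 4-5-4: ill-formed.
(b) sonority 5-5-6: well-formed.
(c) sonority 3-5-8: well-formed.
(d) sonority 1-4-5: well-formed.
(e) sonority 3-3-3-5: well-formed.
(f) sonority 2-8-5-3: ill-formed.
(g) sonority 1-2-3-4: well-formed.
(h) sonority 2-7-3-4: ill-formed.

5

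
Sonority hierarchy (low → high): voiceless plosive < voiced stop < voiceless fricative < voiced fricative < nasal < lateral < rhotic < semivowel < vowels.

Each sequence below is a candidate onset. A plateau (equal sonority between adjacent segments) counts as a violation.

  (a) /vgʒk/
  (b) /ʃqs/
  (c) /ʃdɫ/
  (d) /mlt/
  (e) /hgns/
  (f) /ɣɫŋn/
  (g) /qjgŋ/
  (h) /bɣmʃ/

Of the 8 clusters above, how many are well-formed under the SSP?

(a) /vgʒk/: profile 4-2-4-1 — violates.
(b) /ʃqs/: profile 3-1-3 — violates.
(c) /ʃdɫ/: profile 3-2-6 — violates.
(d) /mlt/: profile 5-6-1 — violates.
(e) /hgns/: profile 3-2-5-3 — violates.
(f) /ɣɫŋn/: profile 4-6-5-5 — violates.
(g) /qjgŋ/: profile 1-8-2-5 — violates.
(h) /bɣmʃ/: profile 2-4-5-3 — violates.

0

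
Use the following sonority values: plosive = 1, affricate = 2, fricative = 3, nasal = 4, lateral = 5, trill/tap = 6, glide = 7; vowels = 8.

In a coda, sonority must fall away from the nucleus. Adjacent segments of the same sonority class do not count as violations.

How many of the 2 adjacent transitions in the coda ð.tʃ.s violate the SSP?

1

/ð/: fricative = 3.
/tʃ/: affricate = 2.
/s/: fricative = 3.
/ð/→/tʃ/: 3→2 (falls) — ok.
/tʃ/→/s/: 2→3 (does not fall) — violation.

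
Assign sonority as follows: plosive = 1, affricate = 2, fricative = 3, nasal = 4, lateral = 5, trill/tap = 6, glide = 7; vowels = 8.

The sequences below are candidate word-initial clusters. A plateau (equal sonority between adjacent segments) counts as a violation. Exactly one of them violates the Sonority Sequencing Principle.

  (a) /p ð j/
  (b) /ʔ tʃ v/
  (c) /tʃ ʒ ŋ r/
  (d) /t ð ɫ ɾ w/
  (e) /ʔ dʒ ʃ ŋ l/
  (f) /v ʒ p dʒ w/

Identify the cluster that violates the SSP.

f

(a) 1-3-7 → obeys
(b) 1-2-3 → obeys
(c) 2-3-4-6 → obeys
(d) 1-3-5-6-7 → obeys
(e) 1-2-3-4-5 → obeys
(f) 3-3-1-2-7 → violates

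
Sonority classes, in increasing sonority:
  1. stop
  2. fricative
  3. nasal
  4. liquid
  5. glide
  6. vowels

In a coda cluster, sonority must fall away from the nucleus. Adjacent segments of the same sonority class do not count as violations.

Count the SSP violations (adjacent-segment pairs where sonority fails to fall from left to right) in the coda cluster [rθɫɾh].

1

/r/ is a liquid (sonority 4).
/θ/ is a fricative (sonority 2).
/ɫ/ is a liquid (sonority 4).
/ɾ/ is a liquid (sonority 4).
/h/ is a fricative (sonority 2).
/r/→/θ/: 4→2 (falls) — ok.
/θ/→/ɫ/: 2→4 (does not fall) — violation.
/ɫ/→/ɾ/: 4→4 (plateau, allowed) — ok.
/ɾ/→/h/: 4→2 (falls) — ok.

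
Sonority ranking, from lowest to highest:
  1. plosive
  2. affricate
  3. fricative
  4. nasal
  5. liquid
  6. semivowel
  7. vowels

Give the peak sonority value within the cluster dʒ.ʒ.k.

3

/dʒ/ is an affricate (sonority 2).
/ʒ/ is a fricative (sonority 3).
/k/ is a plosive (sonority 1).
The maximum is 3.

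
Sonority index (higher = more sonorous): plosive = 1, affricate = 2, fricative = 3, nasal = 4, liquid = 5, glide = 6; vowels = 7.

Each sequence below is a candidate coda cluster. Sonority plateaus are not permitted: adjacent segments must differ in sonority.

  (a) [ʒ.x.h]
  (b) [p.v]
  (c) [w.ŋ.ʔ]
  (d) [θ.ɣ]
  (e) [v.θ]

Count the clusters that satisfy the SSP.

1

(a) [ʒ.x.h]: profile 3-3-3 — violates.
(b) [p.v]: profile 1-3 — violates.
(c) [w.ŋ.ʔ]: profile 6-4-1 — obeys.
(d) [θ.ɣ]: profile 3-3 — violates.
(e) [v.θ]: profile 3-3 — violates.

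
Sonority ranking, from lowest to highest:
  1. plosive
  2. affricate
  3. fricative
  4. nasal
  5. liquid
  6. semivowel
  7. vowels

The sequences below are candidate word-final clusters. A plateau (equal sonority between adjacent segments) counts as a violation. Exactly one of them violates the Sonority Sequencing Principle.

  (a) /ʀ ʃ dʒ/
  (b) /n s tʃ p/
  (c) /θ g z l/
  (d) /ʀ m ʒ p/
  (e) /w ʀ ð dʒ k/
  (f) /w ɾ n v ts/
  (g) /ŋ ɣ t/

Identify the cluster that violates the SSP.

c

(a) 5-3-2 → obeys
(b) 4-3-2-1 → obeys
(c) 3-1-3-5 → violates
(d) 5-4-3-1 → obeys
(e) 6-5-3-2-1 → obeys
(f) 6-5-4-3-2 → obeys
(g) 4-3-1 → obeys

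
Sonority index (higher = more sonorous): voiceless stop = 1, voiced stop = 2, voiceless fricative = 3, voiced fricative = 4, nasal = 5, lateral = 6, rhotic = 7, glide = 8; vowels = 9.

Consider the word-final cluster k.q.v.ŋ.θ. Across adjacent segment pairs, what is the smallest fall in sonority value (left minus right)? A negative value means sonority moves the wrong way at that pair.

/k/ is a voiceless stop (sonority 1).
/q/ is a voiceless stop (sonority 1).
/v/ is a voiced fricative (sonority 4).
/ŋ/ is a nasal (sonority 5).
/θ/ is a voiceless fricative (sonority 3).
/k/→/q/: change +0.
/q/→/v/: change -3.
/v/→/ŋ/: change -1.
/ŋ/→/θ/: change +2.
Minimum = -3.

-3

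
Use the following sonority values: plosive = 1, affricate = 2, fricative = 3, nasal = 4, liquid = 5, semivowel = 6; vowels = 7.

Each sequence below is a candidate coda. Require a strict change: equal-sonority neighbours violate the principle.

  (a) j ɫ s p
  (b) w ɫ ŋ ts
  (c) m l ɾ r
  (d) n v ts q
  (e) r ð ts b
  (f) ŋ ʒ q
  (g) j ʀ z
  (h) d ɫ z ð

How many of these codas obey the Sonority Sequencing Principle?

6

(a) 6-5-3-1 → obeys
(b) 6-5-4-2 → obeys
(c) 4-5-5-5 → violates
(d) 4-3-2-1 → obeys
(e) 5-3-2-1 → obeys
(f) 4-3-1 → obeys
(g) 6-5-3 → obeys
(h) 1-5-3-3 → violates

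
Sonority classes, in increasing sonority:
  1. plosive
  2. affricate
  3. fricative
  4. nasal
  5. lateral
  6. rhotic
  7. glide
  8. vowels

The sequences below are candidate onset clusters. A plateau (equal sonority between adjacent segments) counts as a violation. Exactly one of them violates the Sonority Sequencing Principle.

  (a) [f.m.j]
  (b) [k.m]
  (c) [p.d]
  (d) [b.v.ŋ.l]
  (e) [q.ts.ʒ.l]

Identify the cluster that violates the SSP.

(a) sonority 3-4-7: well-formed.
(b) sonority 1-4: well-formed.
(c) sonority 1-1: ill-formed.
(d) sonority 1-3-4-5: well-formed.
(e) sonority 1-2-3-5: well-formed.

c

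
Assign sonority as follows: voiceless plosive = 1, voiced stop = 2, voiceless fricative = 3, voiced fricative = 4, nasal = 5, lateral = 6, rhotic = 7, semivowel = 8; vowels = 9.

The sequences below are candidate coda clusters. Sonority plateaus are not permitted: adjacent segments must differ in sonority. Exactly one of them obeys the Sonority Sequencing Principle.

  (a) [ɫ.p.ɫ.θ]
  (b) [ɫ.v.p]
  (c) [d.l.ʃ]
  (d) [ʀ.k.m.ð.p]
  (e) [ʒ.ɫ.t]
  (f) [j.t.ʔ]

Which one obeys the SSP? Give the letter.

b

(a) sonority 6-1-6-3: ill-formed.
(b) sonority 6-4-1: well-formed.
(c) sonority 2-6-3: ill-formed.
(d) sonority 7-1-5-4-1: ill-formed.
(e) sonority 4-6-1: ill-formed.
(f) sonority 8-1-1: ill-formed.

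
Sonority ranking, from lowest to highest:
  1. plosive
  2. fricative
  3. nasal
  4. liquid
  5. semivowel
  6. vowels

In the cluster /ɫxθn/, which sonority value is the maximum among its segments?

4

/ɫ/ — liquid, sonority 4.
/x/ — fricative, sonority 2.
/θ/ — fricative, sonority 2.
/n/ — nasal, sonority 3.
The maximum is 4.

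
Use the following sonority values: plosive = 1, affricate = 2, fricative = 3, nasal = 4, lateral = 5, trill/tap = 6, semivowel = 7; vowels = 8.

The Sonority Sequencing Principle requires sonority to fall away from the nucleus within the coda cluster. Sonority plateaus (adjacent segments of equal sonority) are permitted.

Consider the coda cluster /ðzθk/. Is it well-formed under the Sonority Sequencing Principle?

/ð/ — fricative, sonority 3.
/z/ — fricative, sonority 3.
/θ/ — fricative, sonority 3.
/k/ — plosive, sonority 1.
The profile 3-3-3-1 is non-increasing (plateaus allowed), so the coda cluster satisfies the SSP.

yes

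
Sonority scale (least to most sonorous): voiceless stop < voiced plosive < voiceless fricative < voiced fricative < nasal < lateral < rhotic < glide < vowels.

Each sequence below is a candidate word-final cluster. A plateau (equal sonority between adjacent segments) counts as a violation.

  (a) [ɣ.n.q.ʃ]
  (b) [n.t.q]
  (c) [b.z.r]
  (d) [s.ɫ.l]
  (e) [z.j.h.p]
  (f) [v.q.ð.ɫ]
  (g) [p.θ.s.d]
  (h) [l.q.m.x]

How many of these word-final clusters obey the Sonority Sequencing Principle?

(a) sonority 4-5-1-3: ill-formed.
(b) sonority 5-1-1: ill-formed.
(c) sonority 2-4-7: ill-formed.
(d) sonority 3-6-6: ill-formed.
(e) sonority 4-8-3-1: ill-formed.
(f) sonority 4-1-4-6: ill-formed.
(g) sonority 1-3-3-2: ill-formed.
(h) sonority 6-1-5-3: ill-formed.

0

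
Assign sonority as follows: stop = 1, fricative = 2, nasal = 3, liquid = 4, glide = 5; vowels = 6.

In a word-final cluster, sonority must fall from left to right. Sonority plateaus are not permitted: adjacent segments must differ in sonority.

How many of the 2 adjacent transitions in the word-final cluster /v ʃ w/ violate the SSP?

2

/v/ is a fricative (sonority 2).
/ʃ/ is a fricative (sonority 2).
/w/ is a glide (sonority 5).
/v/→/ʃ/: 2→2 (plateau) — violation.
/ʃ/→/w/: 2→5 (does not fall) — violation.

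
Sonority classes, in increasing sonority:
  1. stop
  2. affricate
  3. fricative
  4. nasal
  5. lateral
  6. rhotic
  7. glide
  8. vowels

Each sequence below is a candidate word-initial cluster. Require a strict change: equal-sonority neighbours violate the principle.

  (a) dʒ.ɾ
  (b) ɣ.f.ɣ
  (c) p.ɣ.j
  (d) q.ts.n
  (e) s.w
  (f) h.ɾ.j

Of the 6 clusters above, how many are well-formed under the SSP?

5

(a) 2-6 → obeys
(b) 3-3-3 → violates
(c) 1-3-7 → obeys
(d) 1-2-4 → obeys
(e) 3-7 → obeys
(f) 3-6-7 → obeys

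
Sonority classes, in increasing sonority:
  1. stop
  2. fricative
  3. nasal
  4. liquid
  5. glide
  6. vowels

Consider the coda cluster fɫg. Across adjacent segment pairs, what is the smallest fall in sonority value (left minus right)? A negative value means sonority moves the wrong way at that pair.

/f/ is a fricative (sonority 2).
/ɫ/ is a liquid (sonority 4).
/g/ is a stop (sonority 1).
/f/→/ɫ/: change -2.
/ɫ/→/g/: change +3.
Minimum = -2.

-2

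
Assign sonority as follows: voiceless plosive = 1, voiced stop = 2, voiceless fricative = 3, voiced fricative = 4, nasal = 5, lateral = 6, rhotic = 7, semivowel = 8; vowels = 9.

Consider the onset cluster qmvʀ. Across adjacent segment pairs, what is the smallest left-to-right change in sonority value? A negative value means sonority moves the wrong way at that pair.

/q/ — voiceless plosive, sonority 1.
/m/ — nasal, sonority 5.
/v/ — voiced fricative, sonority 4.
/ʀ/ — rhotic, sonority 7.
/q/→/m/: change +4.
/m/→/v/: change -1.
/v/→/ʀ/: change +3.
Minimum = -1.

-1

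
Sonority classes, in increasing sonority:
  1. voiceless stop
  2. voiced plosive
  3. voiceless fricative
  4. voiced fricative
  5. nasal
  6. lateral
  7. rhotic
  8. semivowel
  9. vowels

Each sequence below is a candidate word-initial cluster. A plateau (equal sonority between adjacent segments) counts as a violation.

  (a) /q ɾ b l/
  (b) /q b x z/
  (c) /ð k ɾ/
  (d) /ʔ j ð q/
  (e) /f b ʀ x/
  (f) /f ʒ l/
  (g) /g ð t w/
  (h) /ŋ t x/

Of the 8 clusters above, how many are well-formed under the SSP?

2

(a) /q ɾ b l/: profile 1-7-2-6 — violates.
(b) /q b x z/: profile 1-2-3-4 — obeys.
(c) /ð k ɾ/: profile 4-1-7 — violates.
(d) /ʔ j ð q/: profile 1-8-4-1 — violates.
(e) /f b ʀ x/: profile 3-2-7-3 — violates.
(f) /f ʒ l/: profile 3-4-6 — obeys.
(g) /g ð t w/: profile 2-4-1-8 — violates.
(h) /ŋ t x/: profile 5-1-3 — violates.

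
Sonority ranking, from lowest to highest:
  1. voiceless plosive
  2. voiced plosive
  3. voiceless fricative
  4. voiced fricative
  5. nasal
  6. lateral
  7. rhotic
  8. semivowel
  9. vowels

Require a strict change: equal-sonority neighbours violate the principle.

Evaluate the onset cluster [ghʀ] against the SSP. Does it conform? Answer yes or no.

/g/: voiced plosive = 2.
/h/: voiceless fricative = 3.
/ʀ/: rhotic = 7.
The profile 2-3-7 strictly rises, so the onset cluster satisfies the SSP.

yes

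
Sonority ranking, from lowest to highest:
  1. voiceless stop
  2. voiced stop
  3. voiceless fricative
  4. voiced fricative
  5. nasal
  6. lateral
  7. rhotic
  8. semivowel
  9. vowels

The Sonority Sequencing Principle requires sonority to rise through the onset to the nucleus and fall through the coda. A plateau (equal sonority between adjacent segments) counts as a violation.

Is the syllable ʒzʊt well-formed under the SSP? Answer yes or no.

Onset: /ʒ/ is a voiced fricative (sonority 4), /z/ is a voiced fricative (sonority 4); then the nucleus /ʊ/ (sonority 9).
Onset profile 4-4-9 — does not strictly rise throughout.
Coda: /t/ is a voiceless stop (sonority 1).
Coda profile 9-1 — falls from the nucleus.

no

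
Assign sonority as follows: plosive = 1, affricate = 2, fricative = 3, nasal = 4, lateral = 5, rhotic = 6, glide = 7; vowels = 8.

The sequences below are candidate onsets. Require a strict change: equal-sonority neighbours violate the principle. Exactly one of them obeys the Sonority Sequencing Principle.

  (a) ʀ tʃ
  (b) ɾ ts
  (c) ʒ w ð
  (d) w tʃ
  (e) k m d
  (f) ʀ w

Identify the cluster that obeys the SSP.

f

(a) 6-2 → violates
(b) 6-2 → violates
(c) 3-7-3 → violates
(d) 7-2 → violates
(e) 1-4-1 → violates
(f) 6-7 → obeys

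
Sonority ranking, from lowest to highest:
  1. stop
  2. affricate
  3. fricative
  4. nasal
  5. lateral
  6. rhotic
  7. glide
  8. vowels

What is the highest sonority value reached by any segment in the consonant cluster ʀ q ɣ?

6

/ʀ/ is a rhotic (sonority 6).
/q/ is a stop (sonority 1).
/ɣ/ is a fricative (sonority 3).
The maximum is 6.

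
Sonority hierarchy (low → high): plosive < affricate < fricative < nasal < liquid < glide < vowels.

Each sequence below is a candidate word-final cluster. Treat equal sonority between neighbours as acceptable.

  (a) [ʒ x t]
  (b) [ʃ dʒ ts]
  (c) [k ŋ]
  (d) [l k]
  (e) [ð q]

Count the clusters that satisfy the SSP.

4

(a) 3-3-1 → obeys
(b) 3-2-2 → obeys
(c) 1-4 → violates
(d) 5-1 → obeys
(e) 3-1 → obeys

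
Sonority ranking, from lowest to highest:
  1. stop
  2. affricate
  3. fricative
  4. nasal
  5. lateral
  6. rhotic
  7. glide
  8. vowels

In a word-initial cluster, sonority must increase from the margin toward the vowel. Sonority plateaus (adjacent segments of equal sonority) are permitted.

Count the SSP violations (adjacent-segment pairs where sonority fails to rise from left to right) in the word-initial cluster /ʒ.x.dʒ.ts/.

1

/ʒ/ is a fricative (sonority 3).
/x/ is a fricative (sonority 3).
/dʒ/ is an affricate (sonority 2).
/ts/ is an affricate (sonority 2).
/ʒ/→/x/: 3→3 (plateau, allowed) — ok.
/x/→/dʒ/: 3→2 (does not rise) — violation.
/dʒ/→/ts/: 2→2 (plateau, allowed) — ok.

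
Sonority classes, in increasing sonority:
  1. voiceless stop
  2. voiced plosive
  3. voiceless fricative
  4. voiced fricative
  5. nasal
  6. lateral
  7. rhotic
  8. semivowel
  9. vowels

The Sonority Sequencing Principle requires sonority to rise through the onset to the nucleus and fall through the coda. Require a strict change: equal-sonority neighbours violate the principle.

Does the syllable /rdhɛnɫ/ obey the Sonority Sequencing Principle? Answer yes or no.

Onset: /r/ is a rhotic (sonority 7), /d/ is a voiced plosive (sonority 2), /h/ is a voiceless fricative (sonority 3); then the nucleus /ɛ/ (sonority 9).
Onset profile 7-2-3-9 — does not strictly rise throughout.
Coda: /n/ is a nasal (sonority 5), /ɫ/ is a lateral (sonority 6).
Coda profile 9-5-6 — does not strictly fall throughout.

no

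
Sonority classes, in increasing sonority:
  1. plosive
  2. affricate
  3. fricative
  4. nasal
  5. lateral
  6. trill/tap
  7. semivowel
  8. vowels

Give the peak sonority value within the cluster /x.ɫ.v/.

/x/: fricative = 3.
/ɫ/: lateral = 5.
/v/: fricative = 3.
The maximum is 5.

5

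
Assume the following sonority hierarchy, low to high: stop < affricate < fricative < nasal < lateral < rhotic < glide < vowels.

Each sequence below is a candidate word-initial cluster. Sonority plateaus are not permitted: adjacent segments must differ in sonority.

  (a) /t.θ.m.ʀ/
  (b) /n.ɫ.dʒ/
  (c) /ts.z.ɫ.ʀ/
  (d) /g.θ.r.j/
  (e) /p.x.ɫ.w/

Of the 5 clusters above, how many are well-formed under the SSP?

4

(a) sonority 1-3-4-6: well-formed.
(b) sonority 4-5-2: ill-formed.
(c) sonority 2-3-5-6: well-formed.
(d) sonority 1-3-6-7: well-formed.
(e) sonority 1-3-5-7: well-formed.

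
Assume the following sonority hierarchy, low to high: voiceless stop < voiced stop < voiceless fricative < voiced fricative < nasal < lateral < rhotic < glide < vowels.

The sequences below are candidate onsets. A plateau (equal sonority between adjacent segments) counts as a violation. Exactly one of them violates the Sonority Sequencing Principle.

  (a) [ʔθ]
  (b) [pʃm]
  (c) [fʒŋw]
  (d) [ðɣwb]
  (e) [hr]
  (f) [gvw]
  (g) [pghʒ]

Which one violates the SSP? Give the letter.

d

(a) [ʔθ]: profile 1-3 — obeys.
(b) [pʃm]: profile 1-3-5 — obeys.
(c) [fʒŋw]: profile 3-4-5-8 — obeys.
(d) [ðɣwb]: profile 4-4-8-2 — violates.
(e) [hr]: profile 3-7 — obeys.
(f) [gvw]: profile 2-4-8 — obeys.
(g) [pghʒ]: profile 1-2-3-4 — obeys.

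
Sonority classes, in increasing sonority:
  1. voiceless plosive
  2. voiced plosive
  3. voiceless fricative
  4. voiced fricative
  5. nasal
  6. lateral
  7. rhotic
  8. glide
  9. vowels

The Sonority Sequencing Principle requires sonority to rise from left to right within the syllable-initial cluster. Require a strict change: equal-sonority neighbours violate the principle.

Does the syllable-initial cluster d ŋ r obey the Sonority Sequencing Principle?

yes

/d/: voiced plosive = 2.
/ŋ/: nasal = 5.
/r/: rhotic = 7.
The profile 2-5-7 strictly rises, so the syllable-initial cluster satisfies the SSP.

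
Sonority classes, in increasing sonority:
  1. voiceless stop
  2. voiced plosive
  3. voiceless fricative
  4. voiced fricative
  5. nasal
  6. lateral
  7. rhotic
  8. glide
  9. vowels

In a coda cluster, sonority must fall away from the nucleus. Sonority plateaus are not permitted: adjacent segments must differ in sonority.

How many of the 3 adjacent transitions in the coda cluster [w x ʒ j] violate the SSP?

/w/ is a glide (sonority 8).
/x/ is a voiceless fricative (sonority 3).
/ʒ/ is a voiced fricative (sonority 4).
/j/ is a glide (sonority 8).
/w/→/x/: 8→3 (falls) — ok.
/x/→/ʒ/: 3→4 (does not fall) — violation.
/ʒ/→/j/: 4→8 (does not fall) — violation.

2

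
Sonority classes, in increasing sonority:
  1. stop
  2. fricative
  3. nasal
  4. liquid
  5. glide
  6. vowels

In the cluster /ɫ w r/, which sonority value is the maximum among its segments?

5

/ɫ/ is a liquid (sonority 4).
/w/ is a glide (sonority 5).
/r/ is a liquid (sonority 4).
The maximum is 5.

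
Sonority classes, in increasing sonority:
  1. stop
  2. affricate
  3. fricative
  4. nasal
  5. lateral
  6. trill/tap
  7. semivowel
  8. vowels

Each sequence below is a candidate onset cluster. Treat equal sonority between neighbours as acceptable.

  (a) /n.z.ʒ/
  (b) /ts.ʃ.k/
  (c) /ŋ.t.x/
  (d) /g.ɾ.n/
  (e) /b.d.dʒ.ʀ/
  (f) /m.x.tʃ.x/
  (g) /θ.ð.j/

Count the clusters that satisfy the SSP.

(a) /n.z.ʒ/: profile 4-3-3 — violates.
(b) /ts.ʃ.k/: profile 2-3-1 — violates.
(c) /ŋ.t.x/: profile 4-1-3 — violates.
(d) /g.ɾ.n/: profile 1-6-4 — violates.
(e) /b.d.dʒ.ʀ/: profile 1-1-2-6 — obeys.
(f) /m.x.tʃ.x/: profile 4-3-2-3 — violates.
(g) /θ.ð.j/: profile 3-3-7 — obeys.

2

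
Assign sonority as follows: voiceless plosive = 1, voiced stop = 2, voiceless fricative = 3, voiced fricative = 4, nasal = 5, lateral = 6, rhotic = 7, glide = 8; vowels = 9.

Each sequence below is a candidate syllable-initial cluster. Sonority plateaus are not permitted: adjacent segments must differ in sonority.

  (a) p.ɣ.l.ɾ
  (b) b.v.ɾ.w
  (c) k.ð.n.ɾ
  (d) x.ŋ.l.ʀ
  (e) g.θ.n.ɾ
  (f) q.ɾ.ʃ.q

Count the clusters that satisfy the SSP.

5

(a) 1-4-6-7 → obeys
(b) 2-4-7-8 → obeys
(c) 1-4-5-7 → obeys
(d) 3-5-6-7 → obeys
(e) 2-3-5-7 → obeys
(f) 1-7-3-1 → violates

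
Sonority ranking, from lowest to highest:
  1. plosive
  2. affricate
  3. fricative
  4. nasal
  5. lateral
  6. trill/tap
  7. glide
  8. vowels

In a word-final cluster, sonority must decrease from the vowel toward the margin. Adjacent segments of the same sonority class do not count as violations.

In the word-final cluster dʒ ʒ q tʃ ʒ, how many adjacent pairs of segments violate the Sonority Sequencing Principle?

3

/dʒ/: affricate = 2.
/ʒ/: fricative = 3.
/q/: plosive = 1.
/tʃ/: affricate = 2.
/ʒ/: fricative = 3.
/dʒ/→/ʒ/: 2→3 (does not fall) — violation.
/ʒ/→/q/: 3→1 (falls) — ok.
/q/→/tʃ/: 1→2 (does not fall) — violation.
/tʃ/→/ʒ/: 2→3 (does not fall) — violation.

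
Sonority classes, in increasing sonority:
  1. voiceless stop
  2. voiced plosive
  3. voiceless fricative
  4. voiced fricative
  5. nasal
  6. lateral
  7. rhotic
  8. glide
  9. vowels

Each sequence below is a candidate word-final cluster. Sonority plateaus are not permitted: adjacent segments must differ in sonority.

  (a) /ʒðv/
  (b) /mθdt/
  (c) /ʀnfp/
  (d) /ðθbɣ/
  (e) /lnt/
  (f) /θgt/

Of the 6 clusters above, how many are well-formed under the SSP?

(a) /ʒðv/: profile 4-4-4 — violates.
(b) /mθdt/: profile 5-3-2-1 — obeys.
(c) /ʀnfp/: profile 7-5-3-1 — obeys.
(d) /ðθbɣ/: profile 4-3-2-4 — violates.
(e) /lnt/: profile 6-5-1 — obeys.
(f) /θgt/: profile 3-2-1 — obeys.

4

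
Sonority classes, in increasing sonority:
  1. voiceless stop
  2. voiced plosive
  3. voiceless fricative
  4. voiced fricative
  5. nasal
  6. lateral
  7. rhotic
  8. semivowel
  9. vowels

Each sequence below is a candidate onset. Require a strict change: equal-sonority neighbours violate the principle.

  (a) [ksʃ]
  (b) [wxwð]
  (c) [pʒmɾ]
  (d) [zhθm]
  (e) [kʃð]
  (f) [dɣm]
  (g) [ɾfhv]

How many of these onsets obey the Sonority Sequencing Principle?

3

(a) 1-3-3 → violates
(b) 8-3-8-4 → violates
(c) 1-4-5-7 → obeys
(d) 4-3-3-5 → violates
(e) 1-3-4 → obeys
(f) 2-4-5 → obeys
(g) 7-3-3-4 → violates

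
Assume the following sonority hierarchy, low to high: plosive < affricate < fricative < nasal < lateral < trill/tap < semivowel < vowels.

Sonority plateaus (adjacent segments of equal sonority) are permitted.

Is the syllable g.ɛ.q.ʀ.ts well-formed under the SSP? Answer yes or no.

no

Onset: /g/ is a plosive (sonority 1); then the nucleus /ɛ/ (sonority 8).
Onset profile 1-8 — rises to the nucleus.
Coda: /q/ is a plosive (sonority 1), /ʀ/ is a trill/tap (sonority 6), /ts/ is an affricate (sonority 2).
Coda profile 8-1-6-2 — does not fall throughout.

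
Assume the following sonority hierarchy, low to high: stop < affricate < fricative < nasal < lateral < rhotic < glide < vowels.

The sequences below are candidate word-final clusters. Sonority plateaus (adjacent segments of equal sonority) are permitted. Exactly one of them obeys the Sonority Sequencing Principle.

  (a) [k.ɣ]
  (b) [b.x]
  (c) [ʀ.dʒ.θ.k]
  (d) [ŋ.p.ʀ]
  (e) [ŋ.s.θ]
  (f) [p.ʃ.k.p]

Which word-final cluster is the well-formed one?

(a) sonority 1-3: ill-formed.
(b) sonority 1-3: ill-formed.
(c) sonority 6-2-3-1: ill-formed.
(d) sonority 4-1-6: ill-formed.
(e) sonority 4-3-3: well-formed.
(f) sonority 1-3-1-1: ill-formed.

e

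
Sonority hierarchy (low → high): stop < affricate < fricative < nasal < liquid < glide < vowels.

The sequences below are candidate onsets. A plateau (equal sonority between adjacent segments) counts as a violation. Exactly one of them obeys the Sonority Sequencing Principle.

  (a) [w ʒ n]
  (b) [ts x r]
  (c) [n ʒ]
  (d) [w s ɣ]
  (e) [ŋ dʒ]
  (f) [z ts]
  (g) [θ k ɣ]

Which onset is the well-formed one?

(a) 6-3-4 → violates
(b) 2-3-5 → obeys
(c) 4-3 → violates
(d) 6-3-3 → violates
(e) 4-2 → violates
(f) 3-2 → violates
(g) 3-1-3 → violates

b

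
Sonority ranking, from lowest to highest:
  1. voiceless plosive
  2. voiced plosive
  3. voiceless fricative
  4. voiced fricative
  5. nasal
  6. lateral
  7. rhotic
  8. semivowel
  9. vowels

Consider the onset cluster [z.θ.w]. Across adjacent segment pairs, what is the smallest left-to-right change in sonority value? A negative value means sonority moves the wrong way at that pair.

-1

/z/: voiced fricative = 4.
/θ/: voiceless fricative = 3.
/w/: semivowel = 8.
/z/→/θ/: change -1.
/θ/→/w/: change +5.
Minimum = -1.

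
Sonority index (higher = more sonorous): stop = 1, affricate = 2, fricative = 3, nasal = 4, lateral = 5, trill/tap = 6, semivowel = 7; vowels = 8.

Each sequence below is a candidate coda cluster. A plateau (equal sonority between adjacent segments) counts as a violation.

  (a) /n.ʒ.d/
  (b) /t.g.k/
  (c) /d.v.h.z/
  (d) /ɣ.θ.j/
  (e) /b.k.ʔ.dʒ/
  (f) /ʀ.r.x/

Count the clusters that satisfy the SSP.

(a) 4-3-1 → obeys
(b) 1-1-1 → violates
(c) 1-3-3-3 → violates
(d) 3-3-7 → violates
(e) 1-1-1-2 → violates
(f) 6-6-3 → violates

1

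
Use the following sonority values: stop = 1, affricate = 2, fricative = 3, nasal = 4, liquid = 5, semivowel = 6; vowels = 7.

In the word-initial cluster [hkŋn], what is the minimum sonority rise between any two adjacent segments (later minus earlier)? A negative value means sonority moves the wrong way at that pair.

-2

/h/: fricative = 3.
/k/: stop = 1.
/ŋ/: nasal = 4.
/n/: nasal = 4.
/h/→/k/: change -2.
/k/→/ŋ/: change +3.
/ŋ/→/n/: change +0.
Minimum = -2.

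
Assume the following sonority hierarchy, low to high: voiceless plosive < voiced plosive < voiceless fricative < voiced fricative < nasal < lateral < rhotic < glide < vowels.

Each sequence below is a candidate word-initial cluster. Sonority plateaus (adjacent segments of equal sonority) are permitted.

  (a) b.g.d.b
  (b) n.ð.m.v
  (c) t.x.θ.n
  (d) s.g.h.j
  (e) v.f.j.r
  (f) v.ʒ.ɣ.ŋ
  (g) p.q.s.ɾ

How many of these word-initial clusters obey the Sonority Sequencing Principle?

4

(a) sonority 2-2-2-2: well-formed.
(b) sonority 5-4-5-4: ill-formed.
(c) sonority 1-3-3-5: well-formed.
(d) sonority 3-2-3-8: ill-formed.
(e) sonority 4-3-8-7: ill-formed.
(f) sonority 4-4-4-5: well-formed.
(g) sonority 1-1-3-7: well-formed.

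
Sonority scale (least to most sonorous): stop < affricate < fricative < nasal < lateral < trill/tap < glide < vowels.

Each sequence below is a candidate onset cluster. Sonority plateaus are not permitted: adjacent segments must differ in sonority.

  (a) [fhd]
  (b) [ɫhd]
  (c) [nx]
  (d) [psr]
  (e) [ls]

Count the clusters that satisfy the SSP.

(a) [fhd]: profile 3-3-1 — violates.
(b) [ɫhd]: profile 5-3-1 — violates.
(c) [nx]: profile 4-3 — violates.
(d) [psr]: profile 1-3-6 — obeys.
(e) [ls]: profile 5-3 — violates.

1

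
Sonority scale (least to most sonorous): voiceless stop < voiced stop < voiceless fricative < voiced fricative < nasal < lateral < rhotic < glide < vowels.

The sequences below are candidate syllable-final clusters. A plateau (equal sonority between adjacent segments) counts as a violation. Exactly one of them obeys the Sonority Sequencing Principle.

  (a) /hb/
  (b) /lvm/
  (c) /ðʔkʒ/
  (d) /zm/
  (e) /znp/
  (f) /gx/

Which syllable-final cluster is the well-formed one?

(a) sonority 3-2: well-formed.
(b) sonority 6-4-5: ill-formed.
(c) sonority 4-1-1-4: ill-formed.
(d) sonority 4-5: ill-formed.
(e) sonority 4-5-1: ill-formed.
(f) sonority 2-3: ill-formed.

a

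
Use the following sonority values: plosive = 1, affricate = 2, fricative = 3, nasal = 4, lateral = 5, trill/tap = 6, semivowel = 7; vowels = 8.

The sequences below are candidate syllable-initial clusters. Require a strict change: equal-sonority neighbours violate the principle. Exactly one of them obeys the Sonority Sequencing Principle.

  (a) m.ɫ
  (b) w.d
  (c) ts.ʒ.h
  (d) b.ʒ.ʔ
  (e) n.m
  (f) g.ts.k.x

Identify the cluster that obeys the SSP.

a

(a) 4-5 → obeys
(b) 7-1 → violates
(c) 2-3-3 → violates
(d) 1-3-1 → violates
(e) 4-4 → violates
(f) 1-2-1-3 → violates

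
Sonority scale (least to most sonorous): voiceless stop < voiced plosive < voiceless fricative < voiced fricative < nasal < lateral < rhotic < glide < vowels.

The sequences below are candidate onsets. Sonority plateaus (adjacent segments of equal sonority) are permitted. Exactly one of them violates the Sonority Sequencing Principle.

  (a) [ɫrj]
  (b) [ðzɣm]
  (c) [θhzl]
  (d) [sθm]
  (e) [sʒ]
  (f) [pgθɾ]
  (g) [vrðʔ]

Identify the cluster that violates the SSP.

g

(a) sonority 6-7-8: well-formed.
(b) sonority 4-4-4-5: well-formed.
(c) sonority 3-3-4-6: well-formed.
(d) sonority 3-3-5: well-formed.
(e) sonority 3-4: well-formed.
(f) sonority 1-2-3-7: well-formed.
(g) sonority 4-7-4-1: ill-formed.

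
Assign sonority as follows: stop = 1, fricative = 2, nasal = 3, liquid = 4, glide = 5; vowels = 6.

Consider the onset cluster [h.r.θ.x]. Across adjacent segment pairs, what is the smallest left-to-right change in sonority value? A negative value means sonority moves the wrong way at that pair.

/h/: fricative = 2.
/r/: liquid = 4.
/θ/: fricative = 2.
/x/: fricative = 2.
/h/→/r/: change +2.
/r/→/θ/: change -2.
/θ/→/x/: change +0.
Minimum = -2.

-2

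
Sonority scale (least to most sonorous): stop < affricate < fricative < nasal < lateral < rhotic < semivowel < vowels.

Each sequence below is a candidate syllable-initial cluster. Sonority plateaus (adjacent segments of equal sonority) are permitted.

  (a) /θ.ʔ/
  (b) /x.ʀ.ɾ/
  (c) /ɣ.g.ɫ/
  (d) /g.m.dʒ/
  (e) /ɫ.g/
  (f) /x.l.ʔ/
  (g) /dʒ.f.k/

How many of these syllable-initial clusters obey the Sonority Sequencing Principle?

(a) /θ.ʔ/: profile 3-1 — violates.
(b) /x.ʀ.ɾ/: profile 3-6-6 — obeys.
(c) /ɣ.g.ɫ/: profile 3-1-5 — violates.
(d) /g.m.dʒ/: profile 1-4-2 — violates.
(e) /ɫ.g/: profile 5-1 — violates.
(f) /x.l.ʔ/: profile 3-5-1 — violates.
(g) /dʒ.f.k/: profile 2-3-1 — violates.

1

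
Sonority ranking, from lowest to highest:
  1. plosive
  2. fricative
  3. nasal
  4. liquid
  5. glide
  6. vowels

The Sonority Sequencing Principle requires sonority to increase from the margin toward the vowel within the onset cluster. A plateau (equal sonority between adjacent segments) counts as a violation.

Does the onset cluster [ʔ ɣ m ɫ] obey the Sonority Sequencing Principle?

yes

/ʔ/ — plosive, sonority 1.
/ɣ/ — fricative, sonority 2.
/m/ — nasal, sonority 3.
/ɫ/ — liquid, sonority 4.
The profile 1-2-3-4 strictly rises, so the onset cluster satisfies the SSP.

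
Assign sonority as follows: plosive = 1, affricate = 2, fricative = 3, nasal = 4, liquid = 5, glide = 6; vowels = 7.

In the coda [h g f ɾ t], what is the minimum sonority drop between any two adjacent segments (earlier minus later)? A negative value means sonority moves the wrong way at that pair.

-2

/h/ is a fricative (sonority 3).
/g/ is a plosive (sonority 1).
/f/ is a fricative (sonority 3).
/ɾ/ is a liquid (sonority 5).
/t/ is a plosive (sonority 1).
/h/→/g/: change +2.
/g/→/f/: change -2.
/f/→/ɾ/: change -2.
/ɾ/→/t/: change +4.
Minimum = -2.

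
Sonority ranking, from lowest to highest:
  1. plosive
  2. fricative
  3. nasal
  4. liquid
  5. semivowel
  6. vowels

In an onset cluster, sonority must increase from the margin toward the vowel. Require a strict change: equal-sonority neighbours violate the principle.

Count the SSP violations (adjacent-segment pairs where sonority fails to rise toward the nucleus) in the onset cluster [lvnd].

/l/: liquid = 4.
/v/: fricative = 2.
/n/: nasal = 3.
/d/: plosive = 1.
/l/→/v/: 4→2 (does not rise) — violation.
/v/→/n/: 2→3 (rises) — ok.
/n/→/d/: 3→1 (does not rise) — violation.

2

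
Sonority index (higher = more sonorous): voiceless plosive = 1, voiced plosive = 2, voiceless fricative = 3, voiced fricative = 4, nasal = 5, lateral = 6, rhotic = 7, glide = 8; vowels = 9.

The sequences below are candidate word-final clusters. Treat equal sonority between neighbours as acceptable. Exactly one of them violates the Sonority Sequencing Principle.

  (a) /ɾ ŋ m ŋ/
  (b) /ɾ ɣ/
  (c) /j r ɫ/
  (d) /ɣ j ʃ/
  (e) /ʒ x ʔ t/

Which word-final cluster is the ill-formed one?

(a) /ɾ ŋ m ŋ/: profile 7-5-5-5 — obeys.
(b) /ɾ ɣ/: profile 7-4 — obeys.
(c) /j r ɫ/: profile 8-7-6 — obeys.
(d) /ɣ j ʃ/: profile 4-8-3 — violates.
(e) /ʒ x ʔ t/: profile 4-3-1-1 — obeys.

d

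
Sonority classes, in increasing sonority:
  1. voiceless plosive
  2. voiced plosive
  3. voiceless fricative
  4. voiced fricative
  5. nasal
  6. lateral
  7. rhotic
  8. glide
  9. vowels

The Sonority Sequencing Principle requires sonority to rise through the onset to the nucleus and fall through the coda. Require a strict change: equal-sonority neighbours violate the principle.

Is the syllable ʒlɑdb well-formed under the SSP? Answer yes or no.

no

Onset: /ʒ/ is a voiced fricative (sonority 4), /l/ is a lateral (sonority 6); then the nucleus /ɑ/ (sonority 9).
Onset profile 4-6-9 — rises to the nucleus.
Coda: /d/ is a voiced plosive (sonority 2), /b/ is a voiced plosive (sonority 2).
Coda profile 9-2-2 — does not strictly fall throughout.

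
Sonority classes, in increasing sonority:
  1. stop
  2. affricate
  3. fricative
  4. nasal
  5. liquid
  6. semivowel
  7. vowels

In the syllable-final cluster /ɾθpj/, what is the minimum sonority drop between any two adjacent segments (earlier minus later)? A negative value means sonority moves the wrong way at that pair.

/ɾ/ is a liquid (sonority 5).
/θ/ is a fricative (sonority 3).
/p/ is a stop (sonority 1).
/j/ is a semivowel (sonority 6).
/ɾ/→/θ/: change +2.
/θ/→/p/: change +2.
/p/→/j/: change -5.
Minimum = -5.

-5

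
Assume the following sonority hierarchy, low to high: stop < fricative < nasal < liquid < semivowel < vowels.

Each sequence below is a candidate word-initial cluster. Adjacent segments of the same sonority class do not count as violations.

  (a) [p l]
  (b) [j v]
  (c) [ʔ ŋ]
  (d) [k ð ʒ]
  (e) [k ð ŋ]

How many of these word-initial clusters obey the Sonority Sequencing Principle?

4

(a) [p l]: profile 1-4 — obeys.
(b) [j v]: profile 5-2 — violates.
(c) [ʔ ŋ]: profile 1-3 — obeys.
(d) [k ð ʒ]: profile 1-2-2 — obeys.
(e) [k ð ŋ]: profile 1-2-3 — obeys.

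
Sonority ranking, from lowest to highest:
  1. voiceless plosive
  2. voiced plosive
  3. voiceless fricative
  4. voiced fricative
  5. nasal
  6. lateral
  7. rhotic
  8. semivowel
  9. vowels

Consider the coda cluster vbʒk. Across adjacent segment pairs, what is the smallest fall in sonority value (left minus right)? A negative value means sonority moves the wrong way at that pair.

/v/: voiced fricative = 4.
/b/: voiced plosive = 2.
/ʒ/: voiced fricative = 4.
/k/: voiceless plosive = 1.
/v/→/b/: change +2.
/b/→/ʒ/: change -2.
/ʒ/→/k/: change +3.
Minimum = -2.

-2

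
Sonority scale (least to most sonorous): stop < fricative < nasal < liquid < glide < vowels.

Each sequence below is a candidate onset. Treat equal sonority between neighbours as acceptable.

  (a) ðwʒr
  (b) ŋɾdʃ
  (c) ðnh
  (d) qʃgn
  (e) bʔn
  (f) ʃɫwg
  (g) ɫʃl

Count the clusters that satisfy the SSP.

1

(a) ðwʒr: profile 2-5-2-4 — violates.
(b) ŋɾdʃ: profile 3-4-1-2 — violates.
(c) ðnh: profile 2-3-2 — violates.
(d) qʃgn: profile 1-2-1-3 — violates.
(e) bʔn: profile 1-1-3 — obeys.
(f) ʃɫwg: profile 2-4-5-1 — violates.
(g) ɫʃl: profile 4-2-4 — violates.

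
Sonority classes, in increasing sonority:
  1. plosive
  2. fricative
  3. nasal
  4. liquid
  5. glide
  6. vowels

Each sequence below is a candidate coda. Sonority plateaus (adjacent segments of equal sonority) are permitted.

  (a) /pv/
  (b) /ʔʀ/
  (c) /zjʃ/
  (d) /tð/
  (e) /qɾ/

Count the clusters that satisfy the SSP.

(a) /pv/: profile 1-2 — violates.
(b) /ʔʀ/: profile 1-4 — violates.
(c) /zjʃ/: profile 2-5-2 — violates.
(d) /tð/: profile 1-2 — violates.
(e) /qɾ/: profile 1-4 — violates.

0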